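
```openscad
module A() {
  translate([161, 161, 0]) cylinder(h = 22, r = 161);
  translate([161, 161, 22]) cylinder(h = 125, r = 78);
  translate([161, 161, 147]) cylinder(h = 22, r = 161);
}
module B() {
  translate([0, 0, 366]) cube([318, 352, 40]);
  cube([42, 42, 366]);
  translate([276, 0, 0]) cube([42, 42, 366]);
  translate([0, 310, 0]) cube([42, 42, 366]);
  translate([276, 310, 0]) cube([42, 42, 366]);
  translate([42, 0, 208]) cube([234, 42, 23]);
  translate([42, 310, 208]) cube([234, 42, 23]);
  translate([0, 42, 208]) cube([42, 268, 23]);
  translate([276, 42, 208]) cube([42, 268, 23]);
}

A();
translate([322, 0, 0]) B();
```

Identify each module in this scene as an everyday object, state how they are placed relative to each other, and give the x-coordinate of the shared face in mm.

The spool's +x face and the stool's −x face are both at x = 322 mm.

A is a spool. B is a stool. The stool is against the spool's +x side, with their −y faces flush. The x-coordinate of the shared face is 322 mm.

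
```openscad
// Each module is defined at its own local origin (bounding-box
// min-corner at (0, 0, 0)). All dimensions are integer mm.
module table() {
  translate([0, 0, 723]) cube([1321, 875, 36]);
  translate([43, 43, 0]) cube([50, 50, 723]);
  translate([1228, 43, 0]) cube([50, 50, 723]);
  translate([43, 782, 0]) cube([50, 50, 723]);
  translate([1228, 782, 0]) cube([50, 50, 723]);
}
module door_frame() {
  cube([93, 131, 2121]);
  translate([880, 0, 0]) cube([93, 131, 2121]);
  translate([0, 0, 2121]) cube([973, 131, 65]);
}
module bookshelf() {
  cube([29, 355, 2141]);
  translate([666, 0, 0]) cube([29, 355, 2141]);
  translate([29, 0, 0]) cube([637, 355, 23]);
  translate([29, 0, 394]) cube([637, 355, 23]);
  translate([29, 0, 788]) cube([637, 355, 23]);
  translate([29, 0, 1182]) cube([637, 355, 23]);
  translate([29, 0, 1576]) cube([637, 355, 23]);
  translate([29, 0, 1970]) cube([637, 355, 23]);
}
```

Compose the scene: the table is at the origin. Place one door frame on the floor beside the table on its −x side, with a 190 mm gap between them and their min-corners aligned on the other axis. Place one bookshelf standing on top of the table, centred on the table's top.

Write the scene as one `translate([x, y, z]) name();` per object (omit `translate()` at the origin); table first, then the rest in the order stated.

table();
translate([-1163, 0, 0]) door_frame();
translate([313, 260, 759]) bookshelf();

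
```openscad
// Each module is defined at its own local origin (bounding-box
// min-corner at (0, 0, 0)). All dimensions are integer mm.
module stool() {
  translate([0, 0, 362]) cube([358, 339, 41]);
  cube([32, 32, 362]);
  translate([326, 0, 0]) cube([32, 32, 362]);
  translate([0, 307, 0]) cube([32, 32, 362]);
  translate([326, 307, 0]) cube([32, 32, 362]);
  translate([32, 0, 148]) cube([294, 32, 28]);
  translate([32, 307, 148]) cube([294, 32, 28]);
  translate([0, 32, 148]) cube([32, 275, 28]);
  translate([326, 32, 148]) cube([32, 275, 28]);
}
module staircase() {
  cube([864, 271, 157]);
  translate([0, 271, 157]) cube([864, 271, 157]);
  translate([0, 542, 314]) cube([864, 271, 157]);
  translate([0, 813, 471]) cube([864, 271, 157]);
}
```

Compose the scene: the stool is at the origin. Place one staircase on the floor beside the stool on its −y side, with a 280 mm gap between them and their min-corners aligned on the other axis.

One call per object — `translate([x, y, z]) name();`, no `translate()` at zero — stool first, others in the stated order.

stool();
translate([0, -1364, 0]) staircase();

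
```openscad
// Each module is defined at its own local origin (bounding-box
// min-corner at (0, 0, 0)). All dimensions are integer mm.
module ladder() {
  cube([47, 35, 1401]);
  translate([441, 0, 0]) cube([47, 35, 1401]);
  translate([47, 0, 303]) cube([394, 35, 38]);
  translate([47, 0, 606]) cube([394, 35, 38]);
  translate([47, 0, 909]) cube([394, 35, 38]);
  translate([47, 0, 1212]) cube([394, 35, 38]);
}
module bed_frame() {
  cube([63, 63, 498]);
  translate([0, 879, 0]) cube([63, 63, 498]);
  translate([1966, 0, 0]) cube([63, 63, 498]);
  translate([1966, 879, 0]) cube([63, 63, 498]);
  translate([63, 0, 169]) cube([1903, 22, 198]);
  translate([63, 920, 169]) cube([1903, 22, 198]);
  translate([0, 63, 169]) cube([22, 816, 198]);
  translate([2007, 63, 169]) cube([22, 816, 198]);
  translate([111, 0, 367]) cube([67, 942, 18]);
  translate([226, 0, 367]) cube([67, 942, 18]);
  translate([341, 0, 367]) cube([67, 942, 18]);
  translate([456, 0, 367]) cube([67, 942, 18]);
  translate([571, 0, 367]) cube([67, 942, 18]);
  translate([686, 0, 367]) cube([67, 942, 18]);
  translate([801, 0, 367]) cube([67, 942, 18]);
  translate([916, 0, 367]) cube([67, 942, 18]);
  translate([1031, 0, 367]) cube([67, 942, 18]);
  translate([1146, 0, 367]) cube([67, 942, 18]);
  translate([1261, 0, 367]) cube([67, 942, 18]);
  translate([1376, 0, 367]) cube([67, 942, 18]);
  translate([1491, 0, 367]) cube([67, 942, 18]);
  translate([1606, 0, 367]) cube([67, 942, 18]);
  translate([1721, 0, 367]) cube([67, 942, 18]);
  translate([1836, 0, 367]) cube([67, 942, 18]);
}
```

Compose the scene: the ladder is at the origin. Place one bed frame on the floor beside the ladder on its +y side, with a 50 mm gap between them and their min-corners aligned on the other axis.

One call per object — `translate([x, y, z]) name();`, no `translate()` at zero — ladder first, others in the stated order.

ladder();
translate([0, 85, 0]) bed_frame();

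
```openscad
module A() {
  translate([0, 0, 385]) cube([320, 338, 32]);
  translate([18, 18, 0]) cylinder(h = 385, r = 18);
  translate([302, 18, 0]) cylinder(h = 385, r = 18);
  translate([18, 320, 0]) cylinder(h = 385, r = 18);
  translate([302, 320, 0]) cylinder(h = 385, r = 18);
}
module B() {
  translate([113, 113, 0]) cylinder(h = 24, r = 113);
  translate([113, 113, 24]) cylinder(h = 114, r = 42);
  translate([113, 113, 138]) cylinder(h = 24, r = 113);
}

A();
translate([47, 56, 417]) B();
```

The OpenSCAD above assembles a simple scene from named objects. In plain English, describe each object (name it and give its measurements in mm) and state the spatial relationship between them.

A is a simple wooden stool: a rectangular seat 320 mm (x) by 338 mm (y), 32 mm thick, top face at z = 417 mm, on four round legs, each 36 mm in diameter. The legs rest on z = 0, each leg's axis is inset half a diameter from the nearest pair of seat edges (so the leg's bounding box is flush with the corner).

B is a spool: two coaxial disc flanges of radius 113 mm and thickness 24 mm, joined by a core cylinder of radius 42 mm and height 114 mm. The lower flange rests on z = 0 and the three cylinders share a vertical axis.

The spool is on top of the stool, centred.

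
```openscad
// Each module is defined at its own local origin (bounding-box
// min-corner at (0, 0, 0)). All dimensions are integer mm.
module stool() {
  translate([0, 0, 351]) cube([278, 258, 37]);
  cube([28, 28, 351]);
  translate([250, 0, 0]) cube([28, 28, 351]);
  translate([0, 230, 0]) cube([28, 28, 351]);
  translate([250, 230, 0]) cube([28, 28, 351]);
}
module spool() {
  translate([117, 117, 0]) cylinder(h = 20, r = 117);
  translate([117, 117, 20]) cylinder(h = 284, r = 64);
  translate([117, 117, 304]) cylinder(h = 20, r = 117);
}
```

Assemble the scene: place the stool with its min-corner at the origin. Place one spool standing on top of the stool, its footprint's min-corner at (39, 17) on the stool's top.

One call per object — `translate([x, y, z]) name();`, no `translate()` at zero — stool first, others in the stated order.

stool();
translate([39, 17, 388]) spool();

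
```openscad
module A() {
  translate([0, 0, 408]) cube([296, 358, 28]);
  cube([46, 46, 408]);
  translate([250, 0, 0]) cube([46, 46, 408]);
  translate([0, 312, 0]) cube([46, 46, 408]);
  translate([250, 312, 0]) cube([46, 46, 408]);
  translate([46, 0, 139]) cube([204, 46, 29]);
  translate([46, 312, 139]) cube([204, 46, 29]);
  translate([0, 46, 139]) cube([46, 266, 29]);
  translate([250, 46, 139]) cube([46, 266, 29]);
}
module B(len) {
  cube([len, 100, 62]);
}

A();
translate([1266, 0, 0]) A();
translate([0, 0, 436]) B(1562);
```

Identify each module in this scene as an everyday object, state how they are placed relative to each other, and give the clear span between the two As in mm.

Second stool starts at x = 1266; first ends at x = 296; clear span = 1266 − 296 = 970 mm.

A is a stool. B is a beam. A beam spans the tops of two stools. The clear span between the two stools is 970 mm.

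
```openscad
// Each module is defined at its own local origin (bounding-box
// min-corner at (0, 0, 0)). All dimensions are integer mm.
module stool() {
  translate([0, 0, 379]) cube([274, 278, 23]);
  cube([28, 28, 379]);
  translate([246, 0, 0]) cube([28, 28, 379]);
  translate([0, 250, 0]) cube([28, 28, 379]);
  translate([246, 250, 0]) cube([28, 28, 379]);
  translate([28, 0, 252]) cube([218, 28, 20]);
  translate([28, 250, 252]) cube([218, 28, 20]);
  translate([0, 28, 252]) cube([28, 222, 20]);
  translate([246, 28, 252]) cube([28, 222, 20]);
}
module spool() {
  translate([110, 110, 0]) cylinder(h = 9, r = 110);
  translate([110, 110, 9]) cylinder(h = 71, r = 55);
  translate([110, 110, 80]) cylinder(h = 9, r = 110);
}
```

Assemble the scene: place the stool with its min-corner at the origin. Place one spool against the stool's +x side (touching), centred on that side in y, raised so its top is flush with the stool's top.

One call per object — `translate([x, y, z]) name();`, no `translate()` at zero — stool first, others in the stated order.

stool();
translate([274, 29, 313]) spool();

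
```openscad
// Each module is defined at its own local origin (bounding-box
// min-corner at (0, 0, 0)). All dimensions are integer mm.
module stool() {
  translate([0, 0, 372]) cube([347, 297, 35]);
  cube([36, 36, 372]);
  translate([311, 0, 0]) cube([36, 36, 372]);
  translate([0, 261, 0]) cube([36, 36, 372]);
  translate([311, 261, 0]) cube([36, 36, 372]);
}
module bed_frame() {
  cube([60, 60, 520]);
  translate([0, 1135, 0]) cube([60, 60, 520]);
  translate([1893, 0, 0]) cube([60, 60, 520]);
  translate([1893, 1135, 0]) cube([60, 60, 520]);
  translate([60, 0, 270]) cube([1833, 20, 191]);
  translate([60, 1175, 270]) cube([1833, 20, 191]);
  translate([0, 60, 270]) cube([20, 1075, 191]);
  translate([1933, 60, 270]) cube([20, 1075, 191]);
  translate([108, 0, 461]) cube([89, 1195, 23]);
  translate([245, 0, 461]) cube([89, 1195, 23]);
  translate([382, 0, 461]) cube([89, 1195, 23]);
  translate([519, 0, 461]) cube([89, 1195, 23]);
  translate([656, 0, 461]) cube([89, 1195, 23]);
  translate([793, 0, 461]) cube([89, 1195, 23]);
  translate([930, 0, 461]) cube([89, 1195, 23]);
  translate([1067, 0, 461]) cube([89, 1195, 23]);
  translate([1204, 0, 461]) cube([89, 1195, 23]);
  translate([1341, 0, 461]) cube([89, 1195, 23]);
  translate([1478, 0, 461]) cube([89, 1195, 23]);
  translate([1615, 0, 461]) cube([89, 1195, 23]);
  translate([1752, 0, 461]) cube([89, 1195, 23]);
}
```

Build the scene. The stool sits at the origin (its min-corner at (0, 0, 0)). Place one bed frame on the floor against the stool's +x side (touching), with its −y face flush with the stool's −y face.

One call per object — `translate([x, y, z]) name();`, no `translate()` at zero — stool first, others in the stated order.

stool();
translate([347, 0, 0]) bed_frame();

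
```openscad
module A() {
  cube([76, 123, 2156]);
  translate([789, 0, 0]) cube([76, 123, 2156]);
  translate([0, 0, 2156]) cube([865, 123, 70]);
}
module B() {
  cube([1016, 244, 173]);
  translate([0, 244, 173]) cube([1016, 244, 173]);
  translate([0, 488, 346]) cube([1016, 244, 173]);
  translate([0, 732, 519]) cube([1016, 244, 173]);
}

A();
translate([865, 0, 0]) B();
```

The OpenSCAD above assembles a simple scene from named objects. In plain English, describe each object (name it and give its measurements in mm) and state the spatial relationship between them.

A is a rectangular door frame: two vertical jambs of 76×123 mm section, 2156 mm tall, with a clear opening 713 mm wide between their inner faces. A header 70 mm tall and 123 mm deep lies on top of the jambs and spans the full outside width.

B is a straight staircase of 4 solid steps. Each step is 1016 mm wide (x), 244 mm deep (y, the going) and 173 mm tall (the rise). The first step rests on the floor; each subsequent step sits one going further in +y and one rise higher in +z, directly behind and above the previous step with no overlap.

The staircase is against the door frame's +x side, with their −y faces flush.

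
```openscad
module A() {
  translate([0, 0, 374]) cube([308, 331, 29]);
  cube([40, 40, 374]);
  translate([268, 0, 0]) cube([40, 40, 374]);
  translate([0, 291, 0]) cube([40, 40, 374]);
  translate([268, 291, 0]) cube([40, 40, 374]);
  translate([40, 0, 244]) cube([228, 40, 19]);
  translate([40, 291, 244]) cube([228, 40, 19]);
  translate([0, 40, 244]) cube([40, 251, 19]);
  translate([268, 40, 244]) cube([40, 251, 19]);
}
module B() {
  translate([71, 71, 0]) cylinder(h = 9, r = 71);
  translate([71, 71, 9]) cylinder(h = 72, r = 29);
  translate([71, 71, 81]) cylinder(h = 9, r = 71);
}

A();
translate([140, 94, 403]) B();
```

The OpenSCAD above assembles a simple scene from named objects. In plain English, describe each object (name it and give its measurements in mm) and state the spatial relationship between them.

A is a four-legged stool. The seat is 308×331 mm, 29 mm thick, top at z = 403 mm. It stands on four square legs, each 40×40 mm in cross-section, from z = 0 to the seat underside, each flush with a corner of the seat. Four stretchers, 40 mm wide and 19 mm tall, connect adjacent legs with their undersides at z = 244 mm, each running between the inner faces of the legs it joins and aligned with the legs' outer faces on the other axis.

B is a spool: two coaxial disc flanges of radius 71 mm and thickness 9 mm, joined by a core cylinder of radius 29 mm and height 72 mm. The lower flange rests on z = 0 and the three cylinders share a vertical axis.

The spool is on top of the stool.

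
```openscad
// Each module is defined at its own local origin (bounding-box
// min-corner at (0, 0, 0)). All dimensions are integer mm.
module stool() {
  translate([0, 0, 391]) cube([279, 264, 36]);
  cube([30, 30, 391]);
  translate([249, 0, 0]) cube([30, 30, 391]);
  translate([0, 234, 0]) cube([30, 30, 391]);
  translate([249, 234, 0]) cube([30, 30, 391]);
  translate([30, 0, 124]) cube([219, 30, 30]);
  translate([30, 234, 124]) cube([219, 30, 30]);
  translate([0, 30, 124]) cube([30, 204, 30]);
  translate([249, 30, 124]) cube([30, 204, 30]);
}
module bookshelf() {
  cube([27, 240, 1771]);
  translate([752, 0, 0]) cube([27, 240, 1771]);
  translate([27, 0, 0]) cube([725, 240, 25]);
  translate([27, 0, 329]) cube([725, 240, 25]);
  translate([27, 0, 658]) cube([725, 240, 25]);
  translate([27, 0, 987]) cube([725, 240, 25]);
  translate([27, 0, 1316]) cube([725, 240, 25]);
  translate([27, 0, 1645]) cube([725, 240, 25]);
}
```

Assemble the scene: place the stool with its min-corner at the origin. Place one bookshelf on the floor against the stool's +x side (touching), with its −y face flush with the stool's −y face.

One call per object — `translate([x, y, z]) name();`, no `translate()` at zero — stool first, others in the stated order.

stool();
translate([279, 0, 0]) bookshelf();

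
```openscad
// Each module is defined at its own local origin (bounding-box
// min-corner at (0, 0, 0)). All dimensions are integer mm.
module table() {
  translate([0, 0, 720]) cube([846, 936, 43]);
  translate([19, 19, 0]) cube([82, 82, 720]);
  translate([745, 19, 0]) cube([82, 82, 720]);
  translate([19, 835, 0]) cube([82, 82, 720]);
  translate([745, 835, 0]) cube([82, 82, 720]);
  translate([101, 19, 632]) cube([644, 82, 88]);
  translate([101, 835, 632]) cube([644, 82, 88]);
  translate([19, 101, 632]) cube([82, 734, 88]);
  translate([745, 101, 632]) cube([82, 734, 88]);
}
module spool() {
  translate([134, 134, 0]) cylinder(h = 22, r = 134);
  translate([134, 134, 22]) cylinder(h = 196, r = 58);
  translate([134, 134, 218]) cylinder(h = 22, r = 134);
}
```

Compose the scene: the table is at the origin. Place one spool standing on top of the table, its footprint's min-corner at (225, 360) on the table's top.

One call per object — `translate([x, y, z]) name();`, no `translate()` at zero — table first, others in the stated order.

table();
translate([225, 360, 763]) spool();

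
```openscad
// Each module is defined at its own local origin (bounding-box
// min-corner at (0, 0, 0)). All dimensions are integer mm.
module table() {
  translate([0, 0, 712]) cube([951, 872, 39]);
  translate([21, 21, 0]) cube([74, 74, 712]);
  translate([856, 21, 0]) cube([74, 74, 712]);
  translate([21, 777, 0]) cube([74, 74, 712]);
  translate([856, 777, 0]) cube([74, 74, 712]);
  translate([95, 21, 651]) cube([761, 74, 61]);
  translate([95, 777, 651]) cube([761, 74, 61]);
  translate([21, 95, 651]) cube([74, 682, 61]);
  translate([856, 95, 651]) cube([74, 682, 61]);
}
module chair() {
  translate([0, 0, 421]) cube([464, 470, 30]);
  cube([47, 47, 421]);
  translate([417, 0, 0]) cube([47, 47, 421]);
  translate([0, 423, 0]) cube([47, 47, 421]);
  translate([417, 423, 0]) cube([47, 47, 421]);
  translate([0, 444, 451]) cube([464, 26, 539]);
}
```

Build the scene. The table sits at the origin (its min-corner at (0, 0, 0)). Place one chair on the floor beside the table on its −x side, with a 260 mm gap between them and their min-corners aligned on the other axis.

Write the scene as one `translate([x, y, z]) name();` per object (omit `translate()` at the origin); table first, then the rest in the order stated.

table();
translate([-724, 0, 0]) chair();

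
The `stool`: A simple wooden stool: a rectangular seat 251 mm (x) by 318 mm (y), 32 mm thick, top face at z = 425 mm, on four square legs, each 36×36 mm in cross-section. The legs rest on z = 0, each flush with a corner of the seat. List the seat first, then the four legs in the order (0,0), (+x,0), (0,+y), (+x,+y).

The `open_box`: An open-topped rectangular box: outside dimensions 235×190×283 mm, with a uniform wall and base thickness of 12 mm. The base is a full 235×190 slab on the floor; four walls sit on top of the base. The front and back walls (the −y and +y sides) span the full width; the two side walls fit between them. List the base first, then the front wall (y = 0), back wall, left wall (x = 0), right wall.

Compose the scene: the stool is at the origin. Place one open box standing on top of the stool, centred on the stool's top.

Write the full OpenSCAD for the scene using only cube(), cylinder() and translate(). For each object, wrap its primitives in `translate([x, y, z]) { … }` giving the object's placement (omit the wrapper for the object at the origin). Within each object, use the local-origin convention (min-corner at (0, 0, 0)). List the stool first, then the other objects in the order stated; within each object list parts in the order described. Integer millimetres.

translate([0, 0, 393]) cube([251, 318, 32]);
cube([36, 36, 393]);
translate([215, 0, 0]) cube([36, 36, 393]);
translate([0, 282, 0]) cube([36, 36, 393]);
translate([215, 282, 0]) cube([36, 36, 393]);
translate([8, 64, 425]) {
  cube([235, 190, 12]);
  translate([0, 0, 12]) cube([235, 12, 271]);
  translate([0, 178, 12]) cube([235, 12, 271]);
  translate([0, 12, 12]) cube([12, 166, 271]);
  translate([223, 12, 12]) cube([12, 166, 271]);
}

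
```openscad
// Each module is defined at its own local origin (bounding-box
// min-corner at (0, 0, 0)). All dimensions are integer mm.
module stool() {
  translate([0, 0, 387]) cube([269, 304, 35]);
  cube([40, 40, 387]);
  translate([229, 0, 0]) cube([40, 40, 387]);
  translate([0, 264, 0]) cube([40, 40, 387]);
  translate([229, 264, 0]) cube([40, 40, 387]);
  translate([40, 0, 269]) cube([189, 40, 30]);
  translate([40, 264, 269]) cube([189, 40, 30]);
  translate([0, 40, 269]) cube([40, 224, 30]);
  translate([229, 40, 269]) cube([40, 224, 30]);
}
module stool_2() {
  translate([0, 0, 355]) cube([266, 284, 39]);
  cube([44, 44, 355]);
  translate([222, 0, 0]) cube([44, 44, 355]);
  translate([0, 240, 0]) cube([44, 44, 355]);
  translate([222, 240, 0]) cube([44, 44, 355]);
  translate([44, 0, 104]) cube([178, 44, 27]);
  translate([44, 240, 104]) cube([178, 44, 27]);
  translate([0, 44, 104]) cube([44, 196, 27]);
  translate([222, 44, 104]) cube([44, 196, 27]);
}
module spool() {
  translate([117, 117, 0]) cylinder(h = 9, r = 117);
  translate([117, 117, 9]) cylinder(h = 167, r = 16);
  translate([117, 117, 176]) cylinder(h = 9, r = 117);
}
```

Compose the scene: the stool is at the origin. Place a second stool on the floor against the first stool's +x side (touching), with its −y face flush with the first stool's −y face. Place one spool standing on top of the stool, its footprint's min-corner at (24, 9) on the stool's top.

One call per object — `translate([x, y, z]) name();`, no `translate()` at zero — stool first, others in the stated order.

stool();
translate([269, 0, 0]) stool_2();
translate([24, 9, 422]) spool();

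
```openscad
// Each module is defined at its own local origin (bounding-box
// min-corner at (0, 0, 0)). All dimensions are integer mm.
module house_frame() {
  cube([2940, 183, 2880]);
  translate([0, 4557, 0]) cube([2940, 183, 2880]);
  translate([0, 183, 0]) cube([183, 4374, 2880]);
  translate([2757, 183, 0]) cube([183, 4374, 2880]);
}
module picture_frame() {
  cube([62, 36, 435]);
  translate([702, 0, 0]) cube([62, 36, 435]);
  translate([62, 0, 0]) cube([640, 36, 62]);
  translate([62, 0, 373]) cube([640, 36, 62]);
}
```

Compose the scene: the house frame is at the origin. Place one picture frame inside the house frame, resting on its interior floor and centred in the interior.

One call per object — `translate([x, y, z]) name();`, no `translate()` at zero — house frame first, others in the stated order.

house_frame();
translate([1088, 2352, 0]) picture_frame();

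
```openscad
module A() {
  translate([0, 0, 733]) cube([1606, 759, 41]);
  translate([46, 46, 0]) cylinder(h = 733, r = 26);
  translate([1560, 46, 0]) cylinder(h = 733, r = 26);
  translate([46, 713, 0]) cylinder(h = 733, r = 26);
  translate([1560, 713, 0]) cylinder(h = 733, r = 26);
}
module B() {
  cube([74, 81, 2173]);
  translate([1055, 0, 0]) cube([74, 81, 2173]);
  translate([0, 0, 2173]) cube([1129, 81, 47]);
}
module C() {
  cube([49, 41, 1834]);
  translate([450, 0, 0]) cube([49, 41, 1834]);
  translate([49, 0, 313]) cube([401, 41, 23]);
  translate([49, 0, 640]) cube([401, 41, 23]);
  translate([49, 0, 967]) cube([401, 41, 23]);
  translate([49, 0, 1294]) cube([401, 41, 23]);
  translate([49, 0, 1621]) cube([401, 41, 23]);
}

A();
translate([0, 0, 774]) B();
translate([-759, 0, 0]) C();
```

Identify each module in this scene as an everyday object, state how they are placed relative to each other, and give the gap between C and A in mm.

A is a table. B is a door frame. C is a ladder. The door frame is on top of the table. The ladder is on the floor beside the table on its −x side. The gap between the ladder and the table is 260 mm.

The ladder's nearest face is 260 mm from the table's −x face.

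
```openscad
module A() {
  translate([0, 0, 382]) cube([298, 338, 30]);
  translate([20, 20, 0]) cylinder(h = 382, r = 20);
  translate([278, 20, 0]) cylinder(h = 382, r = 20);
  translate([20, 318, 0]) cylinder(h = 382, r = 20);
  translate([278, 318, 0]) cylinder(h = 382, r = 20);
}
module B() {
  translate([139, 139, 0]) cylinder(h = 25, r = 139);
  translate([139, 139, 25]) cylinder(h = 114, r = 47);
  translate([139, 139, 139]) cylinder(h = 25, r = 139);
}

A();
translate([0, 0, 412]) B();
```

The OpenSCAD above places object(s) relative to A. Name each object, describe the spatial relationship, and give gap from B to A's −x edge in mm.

The spool's min-x is at 0; the stool's min-x is 0; gap = 0 mm.

A is a stool. B is a spool. The spool is on top of the stool. The gap from the spool to the stool's −x edge is 0 mm.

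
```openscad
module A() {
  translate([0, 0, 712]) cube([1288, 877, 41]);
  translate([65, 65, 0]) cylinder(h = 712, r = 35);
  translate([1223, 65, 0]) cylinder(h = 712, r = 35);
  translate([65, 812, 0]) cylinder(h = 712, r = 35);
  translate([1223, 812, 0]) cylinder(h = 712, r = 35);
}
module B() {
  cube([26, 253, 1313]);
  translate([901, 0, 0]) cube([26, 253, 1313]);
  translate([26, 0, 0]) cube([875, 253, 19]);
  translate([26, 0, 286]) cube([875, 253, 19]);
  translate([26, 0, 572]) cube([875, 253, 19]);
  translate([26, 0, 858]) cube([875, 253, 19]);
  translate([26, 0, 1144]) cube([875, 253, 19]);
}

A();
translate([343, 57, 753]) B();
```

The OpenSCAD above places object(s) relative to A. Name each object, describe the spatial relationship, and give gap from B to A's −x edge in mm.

The bookshelf's min-x is at 343; the table's min-x is 0; gap = 343 mm.

A is a table. B is a bookshelf. The bookshelf is on top of the table. The gap from the bookshelf to the table's −x edge is 343 mm.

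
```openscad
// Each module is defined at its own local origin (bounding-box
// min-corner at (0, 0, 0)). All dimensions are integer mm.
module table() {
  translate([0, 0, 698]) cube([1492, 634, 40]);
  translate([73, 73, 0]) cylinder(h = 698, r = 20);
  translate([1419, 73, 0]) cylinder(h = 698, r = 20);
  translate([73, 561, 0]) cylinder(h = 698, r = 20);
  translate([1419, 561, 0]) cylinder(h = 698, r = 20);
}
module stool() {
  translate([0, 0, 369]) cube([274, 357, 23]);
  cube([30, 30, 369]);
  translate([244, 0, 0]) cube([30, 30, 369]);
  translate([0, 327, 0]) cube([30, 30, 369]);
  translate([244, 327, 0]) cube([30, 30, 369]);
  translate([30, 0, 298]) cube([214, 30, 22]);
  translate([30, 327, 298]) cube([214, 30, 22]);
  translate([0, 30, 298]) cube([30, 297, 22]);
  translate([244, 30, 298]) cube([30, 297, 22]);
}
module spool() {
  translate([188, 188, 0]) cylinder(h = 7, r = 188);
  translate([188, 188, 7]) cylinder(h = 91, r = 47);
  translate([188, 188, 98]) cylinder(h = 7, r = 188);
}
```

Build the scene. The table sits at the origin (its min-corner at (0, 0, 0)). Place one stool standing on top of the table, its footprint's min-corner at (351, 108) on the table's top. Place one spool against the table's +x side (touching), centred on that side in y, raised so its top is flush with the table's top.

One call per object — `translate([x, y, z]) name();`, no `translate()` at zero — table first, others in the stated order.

table();
translate([351, 108, 738]) stool();
translate([1492, 129, 633]) spool();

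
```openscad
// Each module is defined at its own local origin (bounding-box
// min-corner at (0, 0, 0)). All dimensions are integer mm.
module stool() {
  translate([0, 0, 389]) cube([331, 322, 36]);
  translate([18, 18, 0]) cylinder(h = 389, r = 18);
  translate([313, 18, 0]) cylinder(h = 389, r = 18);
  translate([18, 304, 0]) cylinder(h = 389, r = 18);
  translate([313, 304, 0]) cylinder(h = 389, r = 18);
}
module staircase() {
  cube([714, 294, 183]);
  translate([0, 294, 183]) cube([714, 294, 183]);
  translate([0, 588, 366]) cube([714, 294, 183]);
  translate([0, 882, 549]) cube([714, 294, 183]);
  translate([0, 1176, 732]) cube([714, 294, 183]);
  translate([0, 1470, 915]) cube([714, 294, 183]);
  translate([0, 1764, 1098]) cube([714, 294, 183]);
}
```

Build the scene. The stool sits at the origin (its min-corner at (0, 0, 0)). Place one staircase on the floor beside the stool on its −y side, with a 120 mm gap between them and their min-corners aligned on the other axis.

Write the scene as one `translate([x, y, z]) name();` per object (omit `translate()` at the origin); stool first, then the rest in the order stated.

stool();
translate([0, -2178, 0]) staircase();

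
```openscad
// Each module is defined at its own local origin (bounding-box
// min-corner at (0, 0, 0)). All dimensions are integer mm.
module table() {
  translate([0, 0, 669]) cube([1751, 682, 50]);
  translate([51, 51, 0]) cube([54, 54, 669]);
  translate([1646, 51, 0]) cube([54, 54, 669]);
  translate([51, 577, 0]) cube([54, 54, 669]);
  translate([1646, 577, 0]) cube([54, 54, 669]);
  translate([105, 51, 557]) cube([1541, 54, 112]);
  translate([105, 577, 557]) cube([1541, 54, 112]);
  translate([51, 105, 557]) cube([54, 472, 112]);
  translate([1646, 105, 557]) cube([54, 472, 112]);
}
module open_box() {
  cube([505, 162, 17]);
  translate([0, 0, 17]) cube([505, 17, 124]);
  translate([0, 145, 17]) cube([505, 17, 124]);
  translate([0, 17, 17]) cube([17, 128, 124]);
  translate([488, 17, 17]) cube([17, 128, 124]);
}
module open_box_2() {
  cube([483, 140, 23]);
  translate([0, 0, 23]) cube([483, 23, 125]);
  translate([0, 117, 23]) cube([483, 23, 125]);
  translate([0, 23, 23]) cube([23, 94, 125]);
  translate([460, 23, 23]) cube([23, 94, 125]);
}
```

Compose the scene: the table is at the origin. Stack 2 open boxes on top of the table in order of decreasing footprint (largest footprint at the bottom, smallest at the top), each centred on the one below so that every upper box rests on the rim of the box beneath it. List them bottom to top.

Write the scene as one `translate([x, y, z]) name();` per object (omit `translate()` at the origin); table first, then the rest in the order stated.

table();
translate([623, 260, 719]) open_box();
translate([634, 271, 860]) open_box_2();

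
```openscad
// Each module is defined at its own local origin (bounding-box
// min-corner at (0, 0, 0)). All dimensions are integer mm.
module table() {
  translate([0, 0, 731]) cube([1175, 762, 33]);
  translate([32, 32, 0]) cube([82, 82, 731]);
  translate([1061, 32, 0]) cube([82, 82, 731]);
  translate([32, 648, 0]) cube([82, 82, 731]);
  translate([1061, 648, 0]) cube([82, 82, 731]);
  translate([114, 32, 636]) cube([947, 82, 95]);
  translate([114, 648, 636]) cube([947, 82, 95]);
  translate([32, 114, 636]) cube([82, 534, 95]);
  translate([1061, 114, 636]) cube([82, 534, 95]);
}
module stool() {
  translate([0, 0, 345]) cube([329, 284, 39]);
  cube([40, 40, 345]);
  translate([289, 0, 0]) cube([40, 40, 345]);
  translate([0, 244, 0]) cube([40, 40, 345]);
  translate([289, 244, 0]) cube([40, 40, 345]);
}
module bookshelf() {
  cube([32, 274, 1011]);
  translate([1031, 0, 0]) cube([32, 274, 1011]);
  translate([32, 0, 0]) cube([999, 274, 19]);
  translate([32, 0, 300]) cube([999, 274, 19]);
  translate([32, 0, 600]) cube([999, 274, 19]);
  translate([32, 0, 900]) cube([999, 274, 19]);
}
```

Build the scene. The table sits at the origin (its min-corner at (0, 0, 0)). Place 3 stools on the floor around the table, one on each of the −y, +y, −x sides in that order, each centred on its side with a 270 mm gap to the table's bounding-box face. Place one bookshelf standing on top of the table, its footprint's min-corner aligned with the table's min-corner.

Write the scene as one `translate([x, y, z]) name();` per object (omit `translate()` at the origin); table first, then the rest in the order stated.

table();
translate([423, -554, 0]) stool();
translate([423, 1032, 0]) stool();
translate([-599, 239, 0]) stool();
translate([0, 0, 764]) bookshelf();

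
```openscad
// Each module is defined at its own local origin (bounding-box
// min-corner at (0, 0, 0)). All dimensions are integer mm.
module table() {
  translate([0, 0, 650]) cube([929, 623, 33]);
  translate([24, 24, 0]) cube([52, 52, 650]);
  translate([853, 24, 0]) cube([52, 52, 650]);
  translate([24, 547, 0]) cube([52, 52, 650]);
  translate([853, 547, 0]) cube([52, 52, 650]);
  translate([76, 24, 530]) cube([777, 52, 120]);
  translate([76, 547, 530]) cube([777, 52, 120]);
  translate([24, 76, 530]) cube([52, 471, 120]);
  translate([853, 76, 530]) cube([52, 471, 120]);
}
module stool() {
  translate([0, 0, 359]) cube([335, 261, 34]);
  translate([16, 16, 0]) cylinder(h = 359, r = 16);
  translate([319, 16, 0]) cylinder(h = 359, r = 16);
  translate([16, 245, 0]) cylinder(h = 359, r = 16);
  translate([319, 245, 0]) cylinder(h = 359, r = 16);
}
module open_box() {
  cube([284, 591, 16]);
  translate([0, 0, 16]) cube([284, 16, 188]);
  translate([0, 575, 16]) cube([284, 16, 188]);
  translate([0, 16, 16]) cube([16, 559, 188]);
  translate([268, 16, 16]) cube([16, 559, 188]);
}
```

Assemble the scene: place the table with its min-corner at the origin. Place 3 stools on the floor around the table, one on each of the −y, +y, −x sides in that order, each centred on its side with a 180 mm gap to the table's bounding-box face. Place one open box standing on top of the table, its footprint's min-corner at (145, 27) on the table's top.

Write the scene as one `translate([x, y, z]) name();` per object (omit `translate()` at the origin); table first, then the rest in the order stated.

table();
translate([297, -441, 0]) stool();
translate([297, 803, 0]) stool();
translate([-515, 181, 0]) stool();
translate([145, 27, 683]) open_box();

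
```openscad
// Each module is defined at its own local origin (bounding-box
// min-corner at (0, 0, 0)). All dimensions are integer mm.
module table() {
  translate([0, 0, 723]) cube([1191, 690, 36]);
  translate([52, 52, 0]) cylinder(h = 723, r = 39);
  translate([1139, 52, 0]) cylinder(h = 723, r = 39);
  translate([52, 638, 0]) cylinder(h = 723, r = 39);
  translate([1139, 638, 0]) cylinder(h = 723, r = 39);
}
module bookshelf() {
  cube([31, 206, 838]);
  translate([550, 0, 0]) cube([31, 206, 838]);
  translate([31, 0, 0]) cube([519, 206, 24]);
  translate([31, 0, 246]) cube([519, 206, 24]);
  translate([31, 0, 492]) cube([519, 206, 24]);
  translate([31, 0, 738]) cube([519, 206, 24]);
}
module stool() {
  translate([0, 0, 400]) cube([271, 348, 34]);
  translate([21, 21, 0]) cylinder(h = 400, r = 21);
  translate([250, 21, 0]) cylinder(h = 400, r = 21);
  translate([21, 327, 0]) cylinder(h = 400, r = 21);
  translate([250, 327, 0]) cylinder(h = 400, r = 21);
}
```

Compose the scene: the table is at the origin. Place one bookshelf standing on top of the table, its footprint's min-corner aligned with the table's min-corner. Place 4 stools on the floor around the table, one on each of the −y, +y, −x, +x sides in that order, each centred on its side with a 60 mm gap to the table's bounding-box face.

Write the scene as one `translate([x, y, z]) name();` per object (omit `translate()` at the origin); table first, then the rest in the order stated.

table();
translate([0, 0, 759]) bookshelf();
translate([460, -408, 0]) stool();
translate([460, 750, 0]) stool();
translate([-331, 171, 0]) stool();
translate([1251, 171, 0]) stool();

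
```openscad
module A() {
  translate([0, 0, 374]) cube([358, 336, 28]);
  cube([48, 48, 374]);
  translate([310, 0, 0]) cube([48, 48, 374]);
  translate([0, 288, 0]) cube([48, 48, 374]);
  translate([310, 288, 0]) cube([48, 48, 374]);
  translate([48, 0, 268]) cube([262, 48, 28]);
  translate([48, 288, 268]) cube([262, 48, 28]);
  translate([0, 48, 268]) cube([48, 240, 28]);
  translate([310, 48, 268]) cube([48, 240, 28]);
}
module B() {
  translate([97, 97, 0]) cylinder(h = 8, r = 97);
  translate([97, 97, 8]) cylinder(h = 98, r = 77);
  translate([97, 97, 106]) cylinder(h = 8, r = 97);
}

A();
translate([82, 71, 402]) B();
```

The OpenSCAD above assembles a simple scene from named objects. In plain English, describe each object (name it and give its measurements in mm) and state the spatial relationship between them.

A is a simple wooden stool: a rectangular seat 358 mm (x) by 336 mm (y), 28 mm thick, top face at z = 402 mm, on four square legs, each 48×48 mm in cross-section. The legs rest on z = 0, each flush with a corner of the seat. Four stretchers, 48 mm wide and 28 mm tall, connect adjacent legs with their undersides at z = 268 mm, each running between the inner faces of the legs it joins and aligned with the legs' outer faces on the other axis.

B is a spool: two coaxial disc flanges of radius 97 mm and thickness 8 mm, joined by a core cylinder of radius 77 mm and height 98 mm. The lower flange rests on z = 0 and the three cylinders share a vertical axis.

The spool is on top of the stool, centred.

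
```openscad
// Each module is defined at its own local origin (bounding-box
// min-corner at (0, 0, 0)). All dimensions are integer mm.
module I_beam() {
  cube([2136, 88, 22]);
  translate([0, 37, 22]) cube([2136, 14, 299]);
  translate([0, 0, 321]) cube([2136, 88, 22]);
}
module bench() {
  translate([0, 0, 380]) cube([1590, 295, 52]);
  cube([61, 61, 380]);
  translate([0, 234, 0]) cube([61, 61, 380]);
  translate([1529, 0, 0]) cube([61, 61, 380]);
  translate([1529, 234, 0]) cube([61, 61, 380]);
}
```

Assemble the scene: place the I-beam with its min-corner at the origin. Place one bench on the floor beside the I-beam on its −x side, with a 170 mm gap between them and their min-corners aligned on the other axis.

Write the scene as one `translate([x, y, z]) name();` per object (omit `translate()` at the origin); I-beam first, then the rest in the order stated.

I_beam();
translate([-1760, 0, 0]) bench();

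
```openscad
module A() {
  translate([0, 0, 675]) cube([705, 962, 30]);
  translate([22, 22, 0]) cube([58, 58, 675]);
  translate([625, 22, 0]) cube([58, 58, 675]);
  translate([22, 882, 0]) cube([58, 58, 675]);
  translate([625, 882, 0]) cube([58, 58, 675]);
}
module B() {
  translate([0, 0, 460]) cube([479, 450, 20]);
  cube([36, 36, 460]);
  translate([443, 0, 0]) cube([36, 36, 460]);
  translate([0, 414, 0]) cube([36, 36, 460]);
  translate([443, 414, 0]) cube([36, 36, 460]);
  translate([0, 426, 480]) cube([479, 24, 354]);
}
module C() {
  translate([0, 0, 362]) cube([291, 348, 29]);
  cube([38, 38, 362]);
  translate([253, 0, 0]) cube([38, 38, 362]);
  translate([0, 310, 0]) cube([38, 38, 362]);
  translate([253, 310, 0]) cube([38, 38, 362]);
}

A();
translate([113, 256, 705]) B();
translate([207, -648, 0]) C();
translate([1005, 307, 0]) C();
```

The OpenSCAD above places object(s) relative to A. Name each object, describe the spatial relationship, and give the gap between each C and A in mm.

A is a table. B is a chair. C is a stool. The chair is on top of the table, centred. Two stools sit around the table at the −y, +x sides. The gap between each stool and the table is 300 mm.

Each stool's nearest face is 300 mm from the table's bounding box.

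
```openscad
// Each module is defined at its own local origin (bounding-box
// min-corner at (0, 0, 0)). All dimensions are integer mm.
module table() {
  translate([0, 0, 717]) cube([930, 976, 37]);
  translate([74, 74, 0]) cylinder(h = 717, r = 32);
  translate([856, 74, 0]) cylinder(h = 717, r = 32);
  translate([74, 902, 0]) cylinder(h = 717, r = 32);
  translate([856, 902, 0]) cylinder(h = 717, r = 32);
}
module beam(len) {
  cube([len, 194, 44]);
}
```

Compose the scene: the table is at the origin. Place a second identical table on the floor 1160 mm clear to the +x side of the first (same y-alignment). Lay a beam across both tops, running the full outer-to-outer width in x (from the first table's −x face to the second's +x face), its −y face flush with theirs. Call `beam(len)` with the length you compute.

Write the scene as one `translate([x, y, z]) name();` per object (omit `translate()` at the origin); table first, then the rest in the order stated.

table();
translate([2090, 0, 0]) table();
translate([0, 0, 754]) beam(3020);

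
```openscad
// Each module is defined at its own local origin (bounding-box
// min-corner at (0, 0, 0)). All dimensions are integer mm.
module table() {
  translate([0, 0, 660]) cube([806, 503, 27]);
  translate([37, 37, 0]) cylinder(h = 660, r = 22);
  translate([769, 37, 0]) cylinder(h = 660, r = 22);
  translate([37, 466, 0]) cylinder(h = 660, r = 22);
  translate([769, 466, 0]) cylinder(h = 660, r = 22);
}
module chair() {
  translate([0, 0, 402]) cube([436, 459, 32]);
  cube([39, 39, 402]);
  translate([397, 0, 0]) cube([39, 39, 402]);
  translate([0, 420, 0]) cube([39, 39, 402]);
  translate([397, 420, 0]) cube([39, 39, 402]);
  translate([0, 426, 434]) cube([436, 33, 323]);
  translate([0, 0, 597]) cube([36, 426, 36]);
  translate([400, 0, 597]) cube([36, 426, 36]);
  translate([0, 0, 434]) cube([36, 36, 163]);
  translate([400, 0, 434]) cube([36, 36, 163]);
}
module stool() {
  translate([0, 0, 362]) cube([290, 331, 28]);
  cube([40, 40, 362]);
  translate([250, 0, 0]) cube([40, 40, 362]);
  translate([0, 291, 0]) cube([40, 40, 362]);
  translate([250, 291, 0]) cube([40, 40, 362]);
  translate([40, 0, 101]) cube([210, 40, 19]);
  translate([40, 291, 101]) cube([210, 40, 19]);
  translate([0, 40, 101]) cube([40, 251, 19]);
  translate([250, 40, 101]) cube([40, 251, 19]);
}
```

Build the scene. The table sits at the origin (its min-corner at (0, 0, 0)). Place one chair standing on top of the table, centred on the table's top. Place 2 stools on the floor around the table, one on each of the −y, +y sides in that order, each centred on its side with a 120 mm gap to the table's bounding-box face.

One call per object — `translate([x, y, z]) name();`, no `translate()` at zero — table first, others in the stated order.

table();
translate([185, 22, 687]) chair();
translate([258, -451, 0]) stool();
translate([258, 623, 0]) stool();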